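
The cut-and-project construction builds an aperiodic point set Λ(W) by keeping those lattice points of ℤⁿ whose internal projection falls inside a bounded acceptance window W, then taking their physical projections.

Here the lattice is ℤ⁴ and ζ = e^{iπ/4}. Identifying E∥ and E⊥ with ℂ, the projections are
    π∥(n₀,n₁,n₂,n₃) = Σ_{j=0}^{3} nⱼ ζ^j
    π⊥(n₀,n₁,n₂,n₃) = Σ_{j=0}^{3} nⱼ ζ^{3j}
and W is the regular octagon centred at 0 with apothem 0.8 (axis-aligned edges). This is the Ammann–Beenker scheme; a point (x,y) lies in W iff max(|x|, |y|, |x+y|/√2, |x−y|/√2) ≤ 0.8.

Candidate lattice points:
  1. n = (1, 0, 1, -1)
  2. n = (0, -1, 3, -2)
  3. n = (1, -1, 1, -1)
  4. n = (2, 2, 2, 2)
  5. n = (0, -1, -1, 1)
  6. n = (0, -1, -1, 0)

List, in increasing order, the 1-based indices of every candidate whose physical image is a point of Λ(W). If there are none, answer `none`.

With ζ = e^{iπ/4} the internal vectors are ζ^0,ζ^3,ζ^6,ζ^9.
#1 (1, 0, 1, -1): internal (0.29289, -1.70711); octagon support 1.70711 vs apothem 0.8 → ∉ W
#2 (0, -1, 3, -2): internal (-0.70711, -5.12132); octagon support 5.12132 vs apothem 0.8 → ∉ W
#3 (1, -1, 1, -1): internal (1.00000, -2.41421); octagon support 2.41421 vs apothem 0.8 → ∉ W
#4 (2, 2, 2, 2): internal (2.00000, 0.82843); octagon support 2.00000 vs apothem 0.8 → ∉ W
#5 (0, -1, -1, 1): internal (1.41421, 1.00000); octagon support 1.70711 vs apothem 0.8 → ∉ W
#6 (0, -1, -1, 0): internal (0.70711, 0.29289); octagon support 0.70711 vs apothem 0.8 → ∈ W

6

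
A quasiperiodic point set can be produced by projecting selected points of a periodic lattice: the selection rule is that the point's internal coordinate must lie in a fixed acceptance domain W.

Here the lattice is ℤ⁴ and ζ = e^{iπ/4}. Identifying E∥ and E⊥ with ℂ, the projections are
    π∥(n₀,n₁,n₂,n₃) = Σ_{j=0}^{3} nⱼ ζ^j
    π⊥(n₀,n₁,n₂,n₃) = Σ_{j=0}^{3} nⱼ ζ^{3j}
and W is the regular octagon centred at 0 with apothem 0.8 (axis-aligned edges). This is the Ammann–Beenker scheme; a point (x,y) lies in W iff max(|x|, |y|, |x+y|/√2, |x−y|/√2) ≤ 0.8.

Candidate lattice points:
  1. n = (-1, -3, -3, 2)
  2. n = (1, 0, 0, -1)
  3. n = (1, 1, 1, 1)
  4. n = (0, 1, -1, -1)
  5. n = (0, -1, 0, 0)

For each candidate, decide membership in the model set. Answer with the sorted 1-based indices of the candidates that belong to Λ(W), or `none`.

With ζ = e^{iπ/4} the internal vectors are ζ^0,ζ^3,ζ^6,ζ^9.
#1 (-1, -3, -3, 2): internal (2.535534, 2.292893); octagon support 3.414214 vs apothem 0.8 → ∉ W
#2 (1, 0, 0, -1): internal (0.292893, -0.707107); octagon support 0.707107 vs apothem 0.8 → ∈ W
#3 (1, 1, 1, 1): internal (1.000000, 0.414214); octagon support 1.000000 vs apothem 0.8 → ∉ W
#4 (0, 1, -1, -1): internal (-1.414214, 1.000000); octagon support 1.707107 vs apothem 0.8 → ∉ W
#5 (0, -1, 0, 0): internal (0.707107, -0.707107); octagon support 1.000000 vs apothem 0.8 → ∉ W

2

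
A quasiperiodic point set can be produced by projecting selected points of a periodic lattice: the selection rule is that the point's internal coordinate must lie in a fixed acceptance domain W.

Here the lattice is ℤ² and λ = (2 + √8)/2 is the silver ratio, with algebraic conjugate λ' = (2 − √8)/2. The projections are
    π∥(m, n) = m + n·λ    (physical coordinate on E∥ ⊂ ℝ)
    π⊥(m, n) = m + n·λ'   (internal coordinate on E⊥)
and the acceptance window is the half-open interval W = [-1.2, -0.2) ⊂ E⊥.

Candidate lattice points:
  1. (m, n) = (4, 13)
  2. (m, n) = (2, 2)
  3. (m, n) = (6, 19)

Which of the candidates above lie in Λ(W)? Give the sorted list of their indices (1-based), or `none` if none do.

λ' = (2−√8)/2 ≈ -0.414214.
[1] lift (4,13): star map gives -1.384776; window check -1.2 ≤ -1.384776 < -0.2 is false → out
[2] lift (2,2): star map gives 1.171573; window check -1.2 ≤ 1.171573 < -0.2 is false → out
[3] lift (6,19): star map gives -1.870058; window check -1.2 ≤ -1.870058 < -0.2 is false → out

none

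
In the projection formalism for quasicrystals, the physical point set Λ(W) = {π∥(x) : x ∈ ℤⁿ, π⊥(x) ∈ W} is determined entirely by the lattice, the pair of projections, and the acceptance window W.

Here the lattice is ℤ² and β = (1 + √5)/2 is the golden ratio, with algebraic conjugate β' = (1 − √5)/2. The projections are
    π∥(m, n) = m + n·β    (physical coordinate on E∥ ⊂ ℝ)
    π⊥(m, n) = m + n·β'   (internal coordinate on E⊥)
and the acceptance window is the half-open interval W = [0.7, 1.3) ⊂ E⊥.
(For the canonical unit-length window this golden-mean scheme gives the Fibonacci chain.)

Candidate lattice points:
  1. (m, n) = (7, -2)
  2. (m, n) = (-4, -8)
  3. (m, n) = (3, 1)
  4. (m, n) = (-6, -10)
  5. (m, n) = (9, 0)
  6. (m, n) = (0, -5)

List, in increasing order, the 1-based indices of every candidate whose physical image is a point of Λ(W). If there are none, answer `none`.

Numerically β ≈ 1.618034 and β' = −1/β ≈ -0.618034.
[1] lift (7,-2): star map gives 8.236068; window check 0.7 ≤ 8.236068 < 1.3 is false → out
[2] lift (-4,-8): star map gives 0.944272; window check 0.7 ≤ 0.944272 < 1.3 is true → IN Λ
[3] lift (3,1): star map gives 2.381966; window check 0.7 ≤ 2.381966 < 1.3 is false → out
[4] lift (-6,-10): star map gives 0.180340; window check 0.7 ≤ 0.180340 < 1.3 is false → out
[5] lift (9,0): star map gives 9.000000; window check 0.7 ≤ 9.000000 < 1.3 is false → out
[6] lift (0,-5): star map gives 3.090170; window check 0.7 ≤ 3.090170 < 1.3 is false → out

2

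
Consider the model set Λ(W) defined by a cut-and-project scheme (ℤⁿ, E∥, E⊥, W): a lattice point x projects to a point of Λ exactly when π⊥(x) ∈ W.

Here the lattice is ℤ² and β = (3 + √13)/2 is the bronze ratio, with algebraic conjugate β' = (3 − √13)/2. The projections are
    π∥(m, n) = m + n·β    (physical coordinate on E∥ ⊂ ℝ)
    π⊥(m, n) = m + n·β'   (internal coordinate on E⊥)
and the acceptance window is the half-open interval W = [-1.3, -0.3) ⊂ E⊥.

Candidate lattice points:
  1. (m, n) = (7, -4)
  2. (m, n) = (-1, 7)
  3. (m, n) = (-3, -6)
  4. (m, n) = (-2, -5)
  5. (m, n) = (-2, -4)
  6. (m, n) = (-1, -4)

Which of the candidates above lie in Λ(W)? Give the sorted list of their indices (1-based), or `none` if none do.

3, 4, 5

Numerically β ≈ 3.30278 and β' = −1/β ≈ -0.30278.
[1] lift (7,-4): star map gives 8.21110; window check -1.3 ≤ 8.21110 < -0.3 is false → out
[2] lift (-1,7): star map gives -3.11943; window check -1.3 ≤ -3.11943 < -0.3 is false → out
[3] lift (-3,-6): star map gives -1.18335; window check -1.3 ≤ -1.18335 < -0.3 is true → IN Λ
[4] lift (-2,-5): star map gives -0.48612; window check -1.3 ≤ -0.48612 < -0.3 is true → IN Λ
[5] lift (-2,-4): star map gives -0.78890; window check -1.3 ≤ -0.78890 < -0.3 is true → IN Λ
[6] lift (-1,-4): star map gives 0.21110; window check -1.3 ≤ 0.21110 < -0.3 is false → out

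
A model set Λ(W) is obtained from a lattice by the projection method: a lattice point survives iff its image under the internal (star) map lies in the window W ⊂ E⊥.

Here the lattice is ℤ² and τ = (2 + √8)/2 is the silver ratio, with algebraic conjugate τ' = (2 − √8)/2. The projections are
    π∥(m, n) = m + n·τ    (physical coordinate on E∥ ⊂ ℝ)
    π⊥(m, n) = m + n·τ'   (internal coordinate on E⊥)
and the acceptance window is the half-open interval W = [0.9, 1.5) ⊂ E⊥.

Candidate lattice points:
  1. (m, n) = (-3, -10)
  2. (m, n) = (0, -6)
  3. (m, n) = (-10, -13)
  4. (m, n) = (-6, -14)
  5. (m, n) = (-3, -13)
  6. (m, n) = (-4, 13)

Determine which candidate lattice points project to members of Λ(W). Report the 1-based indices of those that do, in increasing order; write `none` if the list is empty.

1

Compute τ' = (2−√8)/2 = -0.4142, so π⊥(m,n) = m -0.4142·n.
#1 (-3,-10): internal coord -3 + (-10)·τ' = +1.1421; +1.1421 ∈ [0.9, 1.5) → IN Λ
#2 (0,-6): internal coord 0 + (-6)·τ' = +2.4853; +2.4853 ∉ [0.9, 1.5) → out
#3 (-10,-13): internal coord -10 + (-13)·τ' = -4.6152; -4.6152 ∉ [0.9, 1.5) → out
#4 (-6,-14): internal coord -6 + (-14)·τ' = -0.2010; -0.2010 ∉ [0.9, 1.5) → out
#5 (-3,-13): internal coord -3 + (-13)·τ' = +2.3848; +2.3848 ∉ [0.9, 1.5) → out
#6 (-4,13): internal coord -4 + (13)·τ' = -9.3848; -9.3848 ∉ [0.9, 1.5) → out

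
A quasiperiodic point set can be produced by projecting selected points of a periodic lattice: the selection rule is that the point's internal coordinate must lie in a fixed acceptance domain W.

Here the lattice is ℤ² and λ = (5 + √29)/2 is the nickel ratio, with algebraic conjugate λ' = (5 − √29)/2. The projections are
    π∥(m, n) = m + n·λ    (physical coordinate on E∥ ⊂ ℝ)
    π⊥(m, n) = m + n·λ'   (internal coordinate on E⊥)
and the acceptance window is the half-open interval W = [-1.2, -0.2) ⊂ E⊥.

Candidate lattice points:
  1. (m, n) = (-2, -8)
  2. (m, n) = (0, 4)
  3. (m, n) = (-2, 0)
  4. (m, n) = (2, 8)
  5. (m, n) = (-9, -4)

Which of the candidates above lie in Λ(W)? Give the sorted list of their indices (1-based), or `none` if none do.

1, 2

Compute λ' = (5−√29)/2 = -0.192582, so π⊥(m,n) = m -0.192582·n.
[1] lift (-2,-8): star map gives -0.459341; window check -1.2 ≤ -0.459341 < -0.2 is true → IN Λ
[2] lift (0,4): star map gives -0.770330; window check -1.2 ≤ -0.770330 < -0.2 is true → IN Λ
[3] lift (-2,0): star map gives -2.000000; window check -1.2 ≤ -2.000000 < -0.2 is false → out
[4] lift (2,8): star map gives 0.459341; window check -1.2 ≤ 0.459341 < -0.2 is false → out
[5] lift (-9,-4): star map gives -8.229670; window check -1.2 ≤ -8.229670 < -0.2 is false → out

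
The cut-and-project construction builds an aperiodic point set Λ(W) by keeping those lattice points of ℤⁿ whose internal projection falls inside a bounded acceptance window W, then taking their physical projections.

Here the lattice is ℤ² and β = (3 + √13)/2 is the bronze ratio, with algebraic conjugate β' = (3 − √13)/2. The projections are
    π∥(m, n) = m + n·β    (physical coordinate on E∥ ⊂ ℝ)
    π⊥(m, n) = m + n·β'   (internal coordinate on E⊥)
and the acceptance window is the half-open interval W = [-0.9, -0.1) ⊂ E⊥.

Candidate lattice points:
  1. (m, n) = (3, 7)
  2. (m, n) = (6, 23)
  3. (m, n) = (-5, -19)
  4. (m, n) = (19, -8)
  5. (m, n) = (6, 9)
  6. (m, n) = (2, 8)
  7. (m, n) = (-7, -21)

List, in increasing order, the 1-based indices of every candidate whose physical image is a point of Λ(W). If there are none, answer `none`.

6, 7

Numerically β ≈ 3.30278 and β' = −1/β ≈ -0.30278.
candidate 1: (m,n)=(3,7) → π∥ = 3+7·β ≈ 26.11943, π⊥ = 3+7·β' ≈ 0.88057 ∉ [-0.9, -0.1) ⇒ out
candidate 2: (m,n)=(6,23) → π∥ = 6+23·β ≈ 81.96384, π⊥ = 6+23·β' ≈ -0.96384 ∉ [-0.9, -0.1) ⇒ out
candidate 3: (m,n)=(-5,-19) → π∥ = -5-19·β ≈ -67.75274, π⊥ = -5-19·β' ≈ 0.75274 ∉ [-0.9, -0.1) ⇒ out
candidate 4: (m,n)=(19,-8) → π∥ = 19-8·β ≈ -7.42221, π⊥ = 19-8·β' ≈ 21.42221 ∉ [-0.9, -0.1) ⇒ out
candidate 5: (m,n)=(6,9) → π∥ = 6+9·β ≈ 35.72498, π⊥ = 6+9·β' ≈ 3.27502 ∉ [-0.9, -0.1) ⇒ out
candidate 6: (m,n)=(2,8) → π∥ = 2+8·β ≈ 28.42221, π⊥ = 2+8·β' ≈ -0.42221 ∈ [-0.9, -0.1) ⇒ IN Λ
candidate 7: (m,n)=(-7,-21) → π∥ = -7-21·β ≈ -76.35829, π⊥ = -7-21·β' ≈ -0.64171 ∈ [-0.9, -0.1) ⇒ IN Λ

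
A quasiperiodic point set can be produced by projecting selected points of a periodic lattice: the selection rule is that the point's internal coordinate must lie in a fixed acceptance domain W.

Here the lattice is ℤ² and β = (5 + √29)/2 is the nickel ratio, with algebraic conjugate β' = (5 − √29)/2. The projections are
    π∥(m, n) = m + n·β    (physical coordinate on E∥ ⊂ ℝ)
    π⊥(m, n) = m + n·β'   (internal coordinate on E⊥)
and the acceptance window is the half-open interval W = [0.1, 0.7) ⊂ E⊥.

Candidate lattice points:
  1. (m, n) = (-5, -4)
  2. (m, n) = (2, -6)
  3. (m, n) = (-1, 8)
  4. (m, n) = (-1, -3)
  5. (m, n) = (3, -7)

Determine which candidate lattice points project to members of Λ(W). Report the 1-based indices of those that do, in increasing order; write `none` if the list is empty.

Compute β' = (5−√29)/2 = -0.1926, so π⊥(m,n) = m -0.1926·n.
candidate 1: (m,n)=(-5,-4) → π∥ = -5-4·β ≈ -25.7703, π⊥ = -5-4·β' ≈ -4.2297 ∉ [0.1, 0.7) ⇒ out
candidate 2: (m,n)=(2,-6) → π∥ = 2-6·β ≈ -29.1555, π⊥ = 2-6·β' ≈ 3.1555 ∉ [0.1, 0.7) ⇒ out
candidate 3: (m,n)=(-1,8) → π∥ = -1+8·β ≈ 40.5407, π⊥ = -1+8·β' ≈ -2.5407 ∉ [0.1, 0.7) ⇒ out
candidate 4: (m,n)=(-1,-3) → π∥ = -1-3·β ≈ -16.5777, π⊥ = -1-3·β' ≈ -0.4223 ∉ [0.1, 0.7) ⇒ out
candidate 5: (m,n)=(3,-7) → π∥ = 3-7·β ≈ -33.3481, π⊥ = 3-7·β' ≈ 4.3481 ∉ [0.1, 0.7) ⇒ out

none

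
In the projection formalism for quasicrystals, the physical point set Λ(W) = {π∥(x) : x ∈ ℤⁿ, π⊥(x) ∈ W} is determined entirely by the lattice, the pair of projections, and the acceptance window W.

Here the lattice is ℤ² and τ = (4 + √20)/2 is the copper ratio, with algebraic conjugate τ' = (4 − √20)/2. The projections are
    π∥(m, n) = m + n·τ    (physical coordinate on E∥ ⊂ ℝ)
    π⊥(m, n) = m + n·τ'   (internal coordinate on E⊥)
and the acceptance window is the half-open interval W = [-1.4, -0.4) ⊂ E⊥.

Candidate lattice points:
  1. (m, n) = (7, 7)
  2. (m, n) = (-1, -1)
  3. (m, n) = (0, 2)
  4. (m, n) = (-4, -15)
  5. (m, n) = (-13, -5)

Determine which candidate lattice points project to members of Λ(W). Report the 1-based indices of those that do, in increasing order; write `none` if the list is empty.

2, 3, 4

Compute τ' = (4−√20)/2 = -0.236068, so π⊥(m,n) = m -0.236068·n.
[1] lift (7,7): star map gives 5.347524; window check -1.4 ≤ 5.347524 < -0.4 is false → out
[2] lift (-1,-1): star map gives -0.763932; window check -1.4 ≤ -0.763932 < -0.4 is true → IN Λ
[3] lift (0,2): star map gives -0.472136; window check -1.4 ≤ -0.472136 < -0.4 is true → IN Λ
[4] lift (-4,-15): star map gives -0.458980; window check -1.4 ≤ -0.458980 < -0.4 is true → IN Λ
[5] lift (-13,-5): star map gives -11.819660; window check -1.4 ≤ -11.819660 < -0.4 is false → out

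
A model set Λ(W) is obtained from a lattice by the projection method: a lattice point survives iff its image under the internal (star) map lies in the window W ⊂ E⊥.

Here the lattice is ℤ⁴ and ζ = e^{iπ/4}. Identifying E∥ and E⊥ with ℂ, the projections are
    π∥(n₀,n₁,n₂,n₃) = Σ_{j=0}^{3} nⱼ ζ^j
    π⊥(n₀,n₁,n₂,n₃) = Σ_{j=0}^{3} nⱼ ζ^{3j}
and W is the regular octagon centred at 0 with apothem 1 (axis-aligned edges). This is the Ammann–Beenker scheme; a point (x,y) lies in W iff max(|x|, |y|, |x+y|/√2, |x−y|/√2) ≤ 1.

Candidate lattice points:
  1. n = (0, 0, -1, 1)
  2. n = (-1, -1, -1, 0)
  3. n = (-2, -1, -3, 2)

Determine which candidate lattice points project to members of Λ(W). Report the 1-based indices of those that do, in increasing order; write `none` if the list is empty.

2

With ζ = e^{iπ/4} the internal vectors are ζ^0,ζ^3,ζ^6,ζ^9.
candidate 1: n = (0, 0, -1, 1) → π⊥ ≈ (+0.7071, +1.7071); max(|x|,|y|,|x±y|/√2) = 1.7071 > 1 ⇒ ∉ W
candidate 2: n = (-1, -1, -1, 0) → π⊥ ≈ (-0.2929, +0.2929); max(|x|,|y|,|x±y|/√2) = 0.4142 ≤ 1 ⇒ ∈ W
candidate 3: n = (-2, -1, -3, 2) → π⊥ ≈ (+0.1213, +3.7071); max(|x|,|y|,|x±y|/√2) = 3.7071 > 1 ⇒ ∉ W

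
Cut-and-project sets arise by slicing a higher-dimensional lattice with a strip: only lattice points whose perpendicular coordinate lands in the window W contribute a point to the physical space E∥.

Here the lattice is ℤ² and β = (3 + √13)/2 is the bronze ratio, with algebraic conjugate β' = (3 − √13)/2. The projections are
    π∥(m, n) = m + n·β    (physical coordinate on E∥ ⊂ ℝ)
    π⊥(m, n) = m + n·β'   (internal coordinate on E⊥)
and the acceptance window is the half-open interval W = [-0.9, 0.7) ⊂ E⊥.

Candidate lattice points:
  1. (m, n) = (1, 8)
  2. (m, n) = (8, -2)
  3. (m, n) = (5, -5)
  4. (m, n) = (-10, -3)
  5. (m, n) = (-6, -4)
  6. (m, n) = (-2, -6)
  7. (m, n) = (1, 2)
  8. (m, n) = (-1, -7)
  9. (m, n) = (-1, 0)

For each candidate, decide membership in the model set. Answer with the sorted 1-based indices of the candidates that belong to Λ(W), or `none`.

β' = (3−√13)/2 ≈ -0.3028.
#1 (1,8): internal coord 1 + (8)·β' = -1.4222; -1.4222 ∉ [-0.9, 0.7) → out
#2 (8,-2): internal coord 8 + (-2)·β' = +8.6056; +8.6056 ∉ [-0.9, 0.7) → out
#3 (5,-5): internal coord 5 + (-5)·β' = +6.5139; +6.5139 ∉ [-0.9, 0.7) → out
#4 (-10,-3): internal coord -10 + (-3)·β' = -9.0917; -9.0917 ∉ [-0.9, 0.7) → out
#5 (-6,-4): internal coord -6 + (-4)·β' = -4.7889; -4.7889 ∉ [-0.9, 0.7) → out
#6 (-2,-6): internal coord -2 + (-6)·β' = -0.1833; -0.1833 ∈ [-0.9, 0.7) → IN Λ
#7 (1,2): internal coord 1 + (2)·β' = +0.3944; +0.3944 ∈ [-0.9, 0.7) → IN Λ
#8 (-1,-7): internal coord -1 + (-7)·β' = +1.1194; +1.1194 ∉ [-0.9, 0.7) → out
#9 (-1,0): internal coord -1 + (0)·β' = -1.0000; -1.0000 ∉ [-0.9, 0.7) → out

6, 7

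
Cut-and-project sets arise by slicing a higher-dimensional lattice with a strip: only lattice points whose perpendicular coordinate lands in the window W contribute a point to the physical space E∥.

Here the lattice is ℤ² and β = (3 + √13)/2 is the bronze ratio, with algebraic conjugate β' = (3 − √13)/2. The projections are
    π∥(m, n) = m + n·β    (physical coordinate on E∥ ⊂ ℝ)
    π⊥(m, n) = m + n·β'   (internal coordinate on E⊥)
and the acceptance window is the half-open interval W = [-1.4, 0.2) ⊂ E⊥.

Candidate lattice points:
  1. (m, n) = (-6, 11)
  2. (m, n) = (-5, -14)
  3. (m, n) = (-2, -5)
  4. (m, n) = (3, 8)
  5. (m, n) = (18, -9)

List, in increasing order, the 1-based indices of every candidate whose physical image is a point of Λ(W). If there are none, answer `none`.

Compute β' = (3−√13)/2 = -0.302776, so π⊥(m,n) = m -0.302776·n.
[1] lift (-6,11): star map gives -9.330532; window check -1.4 ≤ -9.330532 < 0.2 is false → out
[2] lift (-5,-14): star map gives -0.761141; window check -1.4 ≤ -0.761141 < 0.2 is true → IN Λ
[3] lift (-2,-5): star map gives -0.486122; window check -1.4 ≤ -0.486122 < 0.2 is true → IN Λ
[4] lift (3,8): star map gives 0.577795; window check -1.4 ≤ 0.577795 < 0.2 is false → out
[5] lift (18,-9): star map gives 20.724981; window check -1.4 ≤ 20.724981 < 0.2 is false → out

2, 3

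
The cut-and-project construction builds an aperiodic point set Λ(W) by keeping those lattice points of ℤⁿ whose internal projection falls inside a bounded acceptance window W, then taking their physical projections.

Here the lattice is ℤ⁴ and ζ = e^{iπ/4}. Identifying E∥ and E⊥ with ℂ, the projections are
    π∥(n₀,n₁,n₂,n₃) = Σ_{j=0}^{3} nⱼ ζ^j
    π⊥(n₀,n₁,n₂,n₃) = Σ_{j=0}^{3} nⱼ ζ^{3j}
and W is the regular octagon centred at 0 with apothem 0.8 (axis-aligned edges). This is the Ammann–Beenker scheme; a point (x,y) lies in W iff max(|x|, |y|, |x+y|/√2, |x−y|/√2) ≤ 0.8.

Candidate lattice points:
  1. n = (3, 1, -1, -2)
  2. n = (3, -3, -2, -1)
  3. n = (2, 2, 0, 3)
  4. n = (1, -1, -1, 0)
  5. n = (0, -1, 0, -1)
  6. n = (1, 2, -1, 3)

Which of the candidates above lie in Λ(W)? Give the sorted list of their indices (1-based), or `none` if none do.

none

Internal map: ζ^{3j} for j=0..3 gives (1,0), (−√2/2,√2/2), (0,−1), (√2/2,√2/2).
#1 (3, 1, -1, -2): internal (0.878680, 0.292893); octagon support 0.878680 vs apothem 0.8 → ∉ W
#2 (3, -3, -2, -1): internal (4.414214, -0.828427); octagon support 4.414214 vs apothem 0.8 → ∉ W
#3 (2, 2, 0, 3): internal (2.707107, 3.535534); octagon support 4.414214 vs apothem 0.8 → ∉ W
#4 (1, -1, -1, 0): internal (1.707107, 0.292893); octagon support 1.707107 vs apothem 0.8 → ∉ W
#5 (0, -1, 0, -1): internal (0.000000, -1.414214); octagon support 1.414214 vs apothem 0.8 → ∉ W
#6 (1, 2, -1, 3): internal (1.707107, 4.535534); octagon support 4.535534 vs apothem 0.8 → ∉ W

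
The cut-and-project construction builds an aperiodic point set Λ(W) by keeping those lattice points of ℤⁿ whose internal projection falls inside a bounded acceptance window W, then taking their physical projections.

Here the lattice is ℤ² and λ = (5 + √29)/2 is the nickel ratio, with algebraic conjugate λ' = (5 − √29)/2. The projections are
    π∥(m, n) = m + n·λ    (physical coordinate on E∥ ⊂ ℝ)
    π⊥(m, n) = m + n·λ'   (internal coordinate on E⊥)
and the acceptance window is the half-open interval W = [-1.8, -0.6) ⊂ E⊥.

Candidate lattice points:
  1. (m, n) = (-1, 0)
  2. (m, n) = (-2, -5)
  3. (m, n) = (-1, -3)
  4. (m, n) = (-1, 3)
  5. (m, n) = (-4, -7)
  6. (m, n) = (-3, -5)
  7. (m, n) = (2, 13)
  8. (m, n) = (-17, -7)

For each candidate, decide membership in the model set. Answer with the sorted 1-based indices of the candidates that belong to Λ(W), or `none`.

1, 2, 4

Compute λ' = (5−√29)/2 = -0.192582, so π⊥(m,n) = m -0.192582·n.
[1] lift (-1,0): star map gives -1.000000; window check -1.8 ≤ -1.000000 < -0.6 is true → IN Λ
[2] lift (-2,-5): star map gives -1.037088; window check -1.8 ≤ -1.037088 < -0.6 is true → IN Λ
[3] lift (-1,-3): star map gives -0.422253; window check -1.8 ≤ -0.422253 < -0.6 is false → out
[4] lift (-1,3): star map gives -1.577747; window check -1.8 ≤ -1.577747 < -0.6 is true → IN Λ
[5] lift (-4,-7): star map gives -2.651923; window check -1.8 ≤ -2.651923 < -0.6 is false → out
[6] lift (-3,-5): star map gives -2.037088; window check -1.8 ≤ -2.037088 < -0.6 is false → out
[7] lift (2,13): star map gives -0.503571; window check -1.8 ≤ -0.503571 < -0.6 is false → out
[8] lift (-17,-7): star map gives -15.651923; window check -1.8 ≤ -15.651923 < -0.6 is false → out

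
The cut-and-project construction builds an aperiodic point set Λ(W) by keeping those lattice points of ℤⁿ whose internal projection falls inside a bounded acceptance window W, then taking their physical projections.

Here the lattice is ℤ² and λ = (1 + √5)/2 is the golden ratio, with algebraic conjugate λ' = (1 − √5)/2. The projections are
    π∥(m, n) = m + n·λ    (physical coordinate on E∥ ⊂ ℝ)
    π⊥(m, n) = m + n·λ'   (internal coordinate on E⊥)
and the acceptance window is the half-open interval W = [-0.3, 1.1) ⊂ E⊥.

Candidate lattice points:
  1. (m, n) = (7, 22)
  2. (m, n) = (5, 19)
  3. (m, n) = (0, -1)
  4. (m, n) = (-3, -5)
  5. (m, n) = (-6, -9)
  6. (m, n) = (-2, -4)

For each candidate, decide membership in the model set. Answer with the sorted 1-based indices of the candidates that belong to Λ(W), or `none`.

3, 4, 6

Numerically λ ≈ 1.6180 and λ' = −1/λ ≈ -0.6180.
#1 (7,22): internal coord 7 + (22)·λ' = -6.5967; -6.5967 ∉ [-0.3, 1.1) → out
#2 (5,19): internal coord 5 + (19)·λ' = -6.7426; -6.7426 ∉ [-0.3, 1.1) → out
#3 (0,-1): internal coord 0 + (-1)·λ' = +0.6180; +0.6180 ∈ [-0.3, 1.1) → IN Λ
#4 (-3,-5): internal coord -3 + (-5)·λ' = +0.0902; +0.0902 ∈ [-0.3, 1.1) → IN Λ
#5 (-6,-9): internal coord -6 + (-9)·λ' = -0.4377; -0.4377 ∉ [-0.3, 1.1) → out
#6 (-2,-4): internal coord -2 + (-4)·λ' = +0.4721; +0.4721 ∈ [-0.3, 1.1) → IN Λ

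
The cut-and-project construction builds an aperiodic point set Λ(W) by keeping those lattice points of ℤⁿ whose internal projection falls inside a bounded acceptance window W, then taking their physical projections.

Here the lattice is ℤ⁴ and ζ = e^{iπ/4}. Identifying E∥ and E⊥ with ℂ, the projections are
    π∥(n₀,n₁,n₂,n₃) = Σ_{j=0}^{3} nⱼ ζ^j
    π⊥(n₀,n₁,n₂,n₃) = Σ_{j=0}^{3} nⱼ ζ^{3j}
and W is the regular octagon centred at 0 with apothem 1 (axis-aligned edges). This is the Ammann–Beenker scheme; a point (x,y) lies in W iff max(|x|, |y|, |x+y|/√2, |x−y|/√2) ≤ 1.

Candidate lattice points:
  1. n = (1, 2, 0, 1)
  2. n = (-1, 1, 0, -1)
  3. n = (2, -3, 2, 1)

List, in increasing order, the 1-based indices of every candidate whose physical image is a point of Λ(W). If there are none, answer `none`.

none

Internal map: ζ^{3j} for j=0..3 gives (1,0), (−√2/2,√2/2), (0,−1), (√2/2,√2/2).
candidate 1: n = (1, 2, 0, 1) → π⊥ ≈ (+0.2929, +2.1213); max(|x|,|y|,|x±y|/√2) = 2.1213 > 1 ⇒ ∉ W
candidate 2: n = (-1, 1, 0, -1) → π⊥ ≈ (-2.4142, +0.0000); max(|x|,|y|,|x±y|/√2) = 2.4142 > 1 ⇒ ∉ W
candidate 3: n = (2, -3, 2, 1) → π⊥ ≈ (+4.8284, -3.4142); max(|x|,|y|,|x±y|/√2) = 5.8284 > 1 ⇒ ∉ W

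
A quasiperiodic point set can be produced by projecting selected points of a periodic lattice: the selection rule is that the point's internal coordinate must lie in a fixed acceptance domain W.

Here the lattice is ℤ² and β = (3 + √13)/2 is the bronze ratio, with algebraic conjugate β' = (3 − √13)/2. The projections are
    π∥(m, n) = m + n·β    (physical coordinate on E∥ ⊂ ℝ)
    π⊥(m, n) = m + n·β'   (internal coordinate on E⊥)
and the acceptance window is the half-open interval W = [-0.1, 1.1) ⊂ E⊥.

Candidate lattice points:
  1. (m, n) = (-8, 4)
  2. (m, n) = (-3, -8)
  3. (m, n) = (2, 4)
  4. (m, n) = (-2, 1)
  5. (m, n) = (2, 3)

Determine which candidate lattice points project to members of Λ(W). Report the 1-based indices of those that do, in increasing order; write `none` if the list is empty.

3, 5

β' = (3−√13)/2 ≈ -0.302776.
[1] lift (-8,4): star map gives -9.211103; window check -0.1 ≤ -9.211103 < 1.1 is false → out
[2] lift (-3,-8): star map gives -0.577795; window check -0.1 ≤ -0.577795 < 1.1 is false → out
[3] lift (2,4): star map gives 0.788897; window check -0.1 ≤ 0.788897 < 1.1 is true → IN Λ
[4] lift (-2,1): star map gives -2.302776; window check -0.1 ≤ -2.302776 < 1.1 is false → out
[5] lift (2,3): star map gives 1.091673; window check -0.1 ≤ 1.091673 < 1.1 is true → IN Λ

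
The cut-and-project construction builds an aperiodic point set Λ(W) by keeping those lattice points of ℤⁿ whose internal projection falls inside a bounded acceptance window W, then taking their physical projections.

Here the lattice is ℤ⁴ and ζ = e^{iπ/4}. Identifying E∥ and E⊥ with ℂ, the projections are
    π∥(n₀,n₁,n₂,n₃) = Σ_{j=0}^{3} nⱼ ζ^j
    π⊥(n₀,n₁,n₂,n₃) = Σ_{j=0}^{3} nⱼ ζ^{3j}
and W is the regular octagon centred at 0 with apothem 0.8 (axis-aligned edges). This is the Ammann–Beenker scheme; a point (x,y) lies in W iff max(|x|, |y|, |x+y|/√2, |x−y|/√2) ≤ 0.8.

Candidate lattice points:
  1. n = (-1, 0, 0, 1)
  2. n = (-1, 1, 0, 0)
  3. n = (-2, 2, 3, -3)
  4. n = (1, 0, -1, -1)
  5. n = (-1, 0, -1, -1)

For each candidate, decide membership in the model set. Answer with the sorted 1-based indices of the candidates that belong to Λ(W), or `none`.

1, 4

Internal map: ζ^{3j} for j=0..3 gives (1,0), (−√2/2,√2/2), (0,−1), (√2/2,√2/2).
candidate 1: n = (-1, 0, 0, 1) → π⊥ ≈ (-0.29289, +0.70711); max(|x|,|y|,|x±y|/√2) = 0.70711 ≤ 0.8 ⇒ ∈ W
candidate 2: n = (-1, 1, 0, 0) → π⊥ ≈ (-1.70711, +0.70711); max(|x|,|y|,|x±y|/√2) = 1.70711 > 0.8 ⇒ ∉ W
candidate 3: n = (-2, 2, 3, -3) → π⊥ ≈ (-5.53553, -3.70711); max(|x|,|y|,|x±y|/√2) = 6.53553 > 0.8 ⇒ ∉ W
candidate 4: n = (1, 0, -1, -1) → π⊥ ≈ (+0.29289, +0.29289); max(|x|,|y|,|x±y|/√2) = 0.41421 ≤ 0.8 ⇒ ∈ W
candidate 5: n = (-1, 0, -1, -1) → π⊥ ≈ (-1.70711, +0.29289); max(|x|,|y|,|x±y|/√2) = 1.70711 > 0.8 ⇒ ∉ W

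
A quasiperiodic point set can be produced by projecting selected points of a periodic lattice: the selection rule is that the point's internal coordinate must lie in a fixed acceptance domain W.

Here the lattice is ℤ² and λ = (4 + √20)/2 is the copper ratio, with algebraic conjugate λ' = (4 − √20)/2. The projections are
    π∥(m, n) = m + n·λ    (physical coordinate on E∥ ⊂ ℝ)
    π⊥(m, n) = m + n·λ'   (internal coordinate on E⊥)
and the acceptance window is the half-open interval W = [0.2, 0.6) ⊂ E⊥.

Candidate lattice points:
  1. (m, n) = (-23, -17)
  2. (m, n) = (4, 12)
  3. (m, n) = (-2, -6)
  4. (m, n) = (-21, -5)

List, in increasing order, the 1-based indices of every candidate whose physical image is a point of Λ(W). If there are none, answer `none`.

Compute λ' = (4−√20)/2 = -0.23607, so π⊥(m,n) = m -0.23607·n.
#1 (-23,-17): internal coord -23 + (-17)·λ' = -18.98684; -18.98684 ∉ [0.2, 0.6) → out
#2 (4,12): internal coord 4 + (12)·λ' = +1.16718; +1.16718 ∉ [0.2, 0.6) → out
#3 (-2,-6): internal coord -2 + (-6)·λ' = -0.58359; -0.58359 ∉ [0.2, 0.6) → out
#4 (-21,-5): internal coord -21 + (-5)·λ' = -19.81966; -19.81966 ∉ [0.2, 0.6) → out

none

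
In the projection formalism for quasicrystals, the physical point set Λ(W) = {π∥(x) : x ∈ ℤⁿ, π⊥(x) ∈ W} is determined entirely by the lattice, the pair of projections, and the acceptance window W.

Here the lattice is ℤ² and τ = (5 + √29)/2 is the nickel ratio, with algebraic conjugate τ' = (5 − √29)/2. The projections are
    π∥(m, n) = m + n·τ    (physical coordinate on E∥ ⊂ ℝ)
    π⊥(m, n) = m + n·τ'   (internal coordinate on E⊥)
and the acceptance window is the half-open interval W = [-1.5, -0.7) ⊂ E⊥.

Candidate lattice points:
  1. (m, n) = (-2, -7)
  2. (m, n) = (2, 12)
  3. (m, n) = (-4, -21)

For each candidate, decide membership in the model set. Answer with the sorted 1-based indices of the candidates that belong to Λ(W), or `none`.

Compute τ' = (5−√29)/2 = -0.192582, so π⊥(m,n) = m -0.192582·n.
#1 (-2,-7): internal coord -2 + (-7)·τ' = -0.651923; -0.651923 ∉ [-1.5, -0.7) → out
#2 (2,12): internal coord 2 + (12)·τ' = -0.310989; -0.310989 ∉ [-1.5, -0.7) → out
#3 (-4,-21): internal coord -4 + (-21)·τ' = +0.044230; +0.044230 ∉ [-1.5, -0.7) → out

none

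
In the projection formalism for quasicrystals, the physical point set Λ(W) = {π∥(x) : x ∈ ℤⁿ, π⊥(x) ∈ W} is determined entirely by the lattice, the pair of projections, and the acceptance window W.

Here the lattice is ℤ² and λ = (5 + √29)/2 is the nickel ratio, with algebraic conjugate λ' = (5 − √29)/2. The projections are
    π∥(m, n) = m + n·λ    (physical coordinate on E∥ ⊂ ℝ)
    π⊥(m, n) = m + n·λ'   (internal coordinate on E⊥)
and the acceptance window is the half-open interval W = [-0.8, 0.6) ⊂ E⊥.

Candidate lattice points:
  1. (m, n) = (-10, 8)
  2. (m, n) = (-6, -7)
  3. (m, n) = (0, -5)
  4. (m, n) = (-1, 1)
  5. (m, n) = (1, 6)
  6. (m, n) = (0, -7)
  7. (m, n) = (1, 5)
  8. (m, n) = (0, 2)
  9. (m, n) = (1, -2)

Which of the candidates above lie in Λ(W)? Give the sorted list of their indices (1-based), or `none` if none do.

5, 7, 8

Numerically λ ≈ 5.192582 and λ' = −1/λ ≈ -0.192582.
[1] lift (-10,8): star map gives -11.540659; window check -0.8 ≤ -11.540659 < 0.6 is false → out
[2] lift (-6,-7): star map gives -4.651923; window check -0.8 ≤ -4.651923 < 0.6 is false → out
[3] lift (0,-5): star map gives 0.962912; window check -0.8 ≤ 0.962912 < 0.6 is false → out
[4] lift (-1,1): star map gives -1.192582; window check -0.8 ≤ -1.192582 < 0.6 is false → out
[5] lift (1,6): star map gives -0.155494; window check -0.8 ≤ -0.155494 < 0.6 is true → IN Λ
[6] lift (0,-7): star map gives 1.348077; window check -0.8 ≤ 1.348077 < 0.6 is false → out
[7] lift (1,5): star map gives 0.037088; window check -0.8 ≤ 0.037088 < 0.6 is true → IN Λ
[8] lift (0,2): star map gives -0.385165; window check -0.8 ≤ -0.385165 < 0.6 is true → IN Λ
[9] lift (1,-2): star map gives 1.385165; window check -0.8 ≤ 1.385165 < 0.6 is false → out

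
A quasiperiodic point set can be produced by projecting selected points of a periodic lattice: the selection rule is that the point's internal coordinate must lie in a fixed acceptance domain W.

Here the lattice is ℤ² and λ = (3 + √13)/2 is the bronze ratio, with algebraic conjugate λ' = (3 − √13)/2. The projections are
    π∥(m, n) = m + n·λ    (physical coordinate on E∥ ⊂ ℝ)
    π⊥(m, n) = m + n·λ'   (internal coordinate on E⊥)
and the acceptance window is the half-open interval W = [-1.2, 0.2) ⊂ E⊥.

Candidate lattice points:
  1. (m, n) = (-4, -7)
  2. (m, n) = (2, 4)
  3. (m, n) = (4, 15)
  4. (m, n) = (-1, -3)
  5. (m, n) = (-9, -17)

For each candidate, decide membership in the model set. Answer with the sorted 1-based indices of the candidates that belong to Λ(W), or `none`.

λ' = (3−√13)/2 ≈ -0.30278.
[1] lift (-4,-7): star map gives -1.88057; window check -1.2 ≤ -1.88057 < 0.2 is false → out
[2] lift (2,4): star map gives 0.78890; window check -1.2 ≤ 0.78890 < 0.2 is false → out
[3] lift (4,15): star map gives -0.54163; window check -1.2 ≤ -0.54163 < 0.2 is true → IN Λ
[4] lift (-1,-3): star map gives -0.09167; window check -1.2 ≤ -0.09167 < 0.2 is true → IN Λ
[5] lift (-9,-17): star map gives -3.85281; window check -1.2 ≤ -3.85281 < 0.2 is false → out

3, 4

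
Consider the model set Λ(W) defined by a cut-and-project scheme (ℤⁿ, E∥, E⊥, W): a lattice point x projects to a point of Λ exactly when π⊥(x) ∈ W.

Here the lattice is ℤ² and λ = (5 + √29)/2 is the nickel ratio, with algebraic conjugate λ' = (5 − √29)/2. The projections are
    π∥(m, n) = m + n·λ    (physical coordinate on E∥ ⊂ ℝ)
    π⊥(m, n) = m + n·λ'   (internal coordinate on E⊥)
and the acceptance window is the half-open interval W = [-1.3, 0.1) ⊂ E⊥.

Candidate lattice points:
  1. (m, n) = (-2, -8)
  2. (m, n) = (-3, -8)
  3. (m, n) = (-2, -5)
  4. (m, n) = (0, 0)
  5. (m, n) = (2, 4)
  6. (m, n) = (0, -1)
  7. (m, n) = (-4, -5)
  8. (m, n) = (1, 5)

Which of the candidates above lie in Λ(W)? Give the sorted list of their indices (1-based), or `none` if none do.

λ' = (5−√29)/2 ≈ -0.192582.
candidate 1: (m,n)=(-2,-8) → π∥ = -2-8·λ ≈ -43.540659, π⊥ = -2-8·λ' ≈ -0.459341 ∈ [-1.3, 0.1) ⇒ IN Λ
candidate 2: (m,n)=(-3,-8) → π∥ = -3-8·λ ≈ -44.540659, π⊥ = -3-8·λ' ≈ -1.459341 ∉ [-1.3, 0.1) ⇒ out
candidate 3: (m,n)=(-2,-5) → π∥ = -2-5·λ ≈ -27.962912, π⊥ = -2-5·λ' ≈ -1.037088 ∈ [-1.3, 0.1) ⇒ IN Λ
candidate 4: (m,n)=(0,0) → π∥ = 0+0·λ ≈ 0.000000, π⊥ = 0+0·λ' ≈ 0.000000 ∈ [-1.3, 0.1) ⇒ IN Λ
candidate 5: (m,n)=(2,4) → π∥ = 2+4·λ ≈ 22.770330, π⊥ = 2+4·λ' ≈ 1.229670 ∉ [-1.3, 0.1) ⇒ out
candidate 6: (m,n)=(0,-1) → π∥ = 0-1·λ ≈ -5.192582, π⊥ = 0-1·λ' ≈ 0.192582 ∉ [-1.3, 0.1) ⇒ out
candidate 7: (m,n)=(-4,-5) → π∥ = -4-5·λ ≈ -29.962912, π⊥ = -4-5·λ' ≈ -3.037088 ∉ [-1.3, 0.1) ⇒ out
candidate 8: (m,n)=(1,5) → π∥ = 1+5·λ ≈ 26.962912, π⊥ = 1+5·λ' ≈ 0.037088 ∈ [-1.3, 0.1) ⇒ IN Λ

1, 3, 4, 8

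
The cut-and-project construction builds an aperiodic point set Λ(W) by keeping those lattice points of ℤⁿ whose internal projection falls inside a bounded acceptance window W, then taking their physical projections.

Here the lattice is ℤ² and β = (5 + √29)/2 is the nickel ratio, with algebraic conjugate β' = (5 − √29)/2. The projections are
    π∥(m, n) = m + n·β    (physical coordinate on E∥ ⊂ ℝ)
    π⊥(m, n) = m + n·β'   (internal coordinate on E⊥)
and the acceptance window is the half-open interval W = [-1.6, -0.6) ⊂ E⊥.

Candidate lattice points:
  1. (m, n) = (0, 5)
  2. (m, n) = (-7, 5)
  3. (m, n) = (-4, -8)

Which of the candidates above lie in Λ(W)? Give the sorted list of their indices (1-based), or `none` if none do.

1

β' = (5−√29)/2 ≈ -0.19258.
[1] lift (0,5): star map gives -0.96291; window check -1.6 ≤ -0.96291 < -0.6 is true → IN Λ
[2] lift (-7,5): star map gives -7.96291; window check -1.6 ≤ -7.96291 < -0.6 is false → out
[3] lift (-4,-8): star map gives -2.45934; window check -1.6 ≤ -2.45934 < -0.6 is false → out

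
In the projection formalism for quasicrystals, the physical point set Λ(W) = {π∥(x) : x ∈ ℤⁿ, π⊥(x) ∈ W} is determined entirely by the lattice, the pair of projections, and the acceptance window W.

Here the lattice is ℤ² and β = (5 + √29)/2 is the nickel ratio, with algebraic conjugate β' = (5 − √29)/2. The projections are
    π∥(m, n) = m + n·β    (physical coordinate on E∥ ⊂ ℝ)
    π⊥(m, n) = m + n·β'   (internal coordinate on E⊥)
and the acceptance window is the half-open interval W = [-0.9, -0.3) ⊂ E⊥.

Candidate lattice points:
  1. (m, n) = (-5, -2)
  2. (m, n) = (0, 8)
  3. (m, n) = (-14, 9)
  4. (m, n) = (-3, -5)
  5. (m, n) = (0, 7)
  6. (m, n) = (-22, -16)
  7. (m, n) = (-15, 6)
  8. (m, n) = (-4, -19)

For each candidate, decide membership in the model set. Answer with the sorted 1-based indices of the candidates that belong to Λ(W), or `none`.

Numerically β ≈ 5.19258 and β' = −1/β ≈ -0.19258.
[1] lift (-5,-2): star map gives -4.61484; window check -0.9 ≤ -4.61484 < -0.3 is false → out
[2] lift (0,8): star map gives -1.54066; window check -0.9 ≤ -1.54066 < -0.3 is false → out
[3] lift (-14,9): star map gives -15.73324; window check -0.9 ≤ -15.73324 < -0.3 is false → out
[4] lift (-3,-5): star map gives -2.03709; window check -0.9 ≤ -2.03709 < -0.3 is false → out
[5] lift (0,7): star map gives -1.34808; window check -0.9 ≤ -1.34808 < -0.3 is false → out
[6] lift (-22,-16): star map gives -18.91868; window check -0.9 ≤ -18.91868 < -0.3 is false → out
[7] lift (-15,6): star map gives -16.15549; window check -0.9 ≤ -16.15549 < -0.3 is false → out
[8] lift (-4,-19): star map gives -0.34093; window check -0.9 ≤ -0.34093 < -0.3 is true → IN Λ

8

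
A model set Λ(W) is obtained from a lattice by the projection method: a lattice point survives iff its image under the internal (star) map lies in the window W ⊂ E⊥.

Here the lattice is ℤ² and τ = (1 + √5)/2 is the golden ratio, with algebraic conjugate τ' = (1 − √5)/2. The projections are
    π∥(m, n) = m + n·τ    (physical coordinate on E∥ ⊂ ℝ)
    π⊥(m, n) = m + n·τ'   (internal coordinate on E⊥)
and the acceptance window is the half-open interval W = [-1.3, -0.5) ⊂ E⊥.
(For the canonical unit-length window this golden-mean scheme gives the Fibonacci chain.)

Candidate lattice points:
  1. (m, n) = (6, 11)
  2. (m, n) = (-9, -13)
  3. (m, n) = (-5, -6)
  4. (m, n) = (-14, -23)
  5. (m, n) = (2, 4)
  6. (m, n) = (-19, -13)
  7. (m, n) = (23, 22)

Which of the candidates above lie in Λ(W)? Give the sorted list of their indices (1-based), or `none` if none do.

Compute τ' = (1−√5)/2 = -0.618034, so π⊥(m,n) = m -0.618034·n.
[1] lift (6,11): star map gives -0.798374; window check -1.3 ≤ -0.798374 < -0.5 is true → IN Λ
[2] lift (-9,-13): star map gives -0.965558; window check -1.3 ≤ -0.965558 < -0.5 is true → IN Λ
[3] lift (-5,-6): star map gives -1.291796; window check -1.3 ≤ -1.291796 < -0.5 is true → IN Λ
[4] lift (-14,-23): star map gives 0.214782; window check -1.3 ≤ 0.214782 < -0.5 is false → out
[5] lift (2,4): star map gives -0.472136; window check -1.3 ≤ -0.472136 < -0.5 is false → out
[6] lift (-19,-13): star map gives -10.965558; window check -1.3 ≤ -10.965558 < -0.5 is false → out
[7] lift (23,22): star map gives 9.403252; window check -1.3 ≤ 9.403252 < -0.5 is false → out

1, 2, 3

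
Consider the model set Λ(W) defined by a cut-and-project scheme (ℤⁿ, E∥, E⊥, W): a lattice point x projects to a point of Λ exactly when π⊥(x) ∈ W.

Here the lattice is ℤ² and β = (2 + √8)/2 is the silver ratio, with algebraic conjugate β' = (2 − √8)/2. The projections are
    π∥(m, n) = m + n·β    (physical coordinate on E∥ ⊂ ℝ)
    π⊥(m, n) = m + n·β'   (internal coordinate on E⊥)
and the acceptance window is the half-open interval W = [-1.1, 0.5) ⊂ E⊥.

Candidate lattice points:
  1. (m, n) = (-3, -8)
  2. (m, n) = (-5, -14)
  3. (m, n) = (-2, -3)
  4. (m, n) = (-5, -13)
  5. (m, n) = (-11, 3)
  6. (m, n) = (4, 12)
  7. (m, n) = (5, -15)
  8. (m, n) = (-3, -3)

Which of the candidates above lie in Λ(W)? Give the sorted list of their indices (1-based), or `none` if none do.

β' = (2−√8)/2 ≈ -0.41421.
[1] lift (-3,-8): star map gives 0.31371; window check -1.1 ≤ 0.31371 < 0.5 is true → IN Λ
[2] lift (-5,-14): star map gives 0.79899; window check -1.1 ≤ 0.79899 < 0.5 is false → out
[3] lift (-2,-3): star map gives -0.75736; window check -1.1 ≤ -0.75736 < 0.5 is true → IN Λ
[4] lift (-5,-13): star map gives 0.38478; window check -1.1 ≤ 0.38478 < 0.5 is true → IN Λ
[5] lift (-11,3): star map gives -12.24264; window check -1.1 ≤ -12.24264 < 0.5 is false → out
[6] lift (4,12): star map gives -0.97056; window check -1.1 ≤ -0.97056 < 0.5 is true → IN Λ
[7] lift (5,-15): star map gives 11.21320; window check -1.1 ≤ 11.21320 < 0.5 is false → out
[8] lift (-3,-3): star map gives -1.75736; window check -1.1 ≤ -1.75736 < 0.5 is false → out

1, 3, 4, 6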